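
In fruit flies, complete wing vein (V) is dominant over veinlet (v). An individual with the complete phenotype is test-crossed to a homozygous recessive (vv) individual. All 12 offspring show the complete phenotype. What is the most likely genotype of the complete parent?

Test cross: ? × vv
All offspring are complete.
If the unknown parent were heterozygous (Vv), about half of 12 offspring would be veinlet; none are. The unknown parent is most likely homozygous dominant (VV).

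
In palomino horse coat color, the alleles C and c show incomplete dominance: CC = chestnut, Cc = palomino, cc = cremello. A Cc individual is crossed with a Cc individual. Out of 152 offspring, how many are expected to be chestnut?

Punnett square for Cc × Cc:
Offspring genotypes: 1 CC, 2 Cc, 1 cc
Phenotype counts: 1 chestnut, 2 palomino, 1 cremello
chestnut: 1 out of 4 → fraction 1/4
Expected count = 1/4 × 152 = 38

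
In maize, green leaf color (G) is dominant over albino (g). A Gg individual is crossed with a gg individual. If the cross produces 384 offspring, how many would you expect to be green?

Punnett square for Gg × gg:
Offspring genotypes: 2 Gg, 2 gg
green: 2, albino: 2
green: 2 out of 4 → fraction 1/2
Expected count = 1/2 × 384 = 192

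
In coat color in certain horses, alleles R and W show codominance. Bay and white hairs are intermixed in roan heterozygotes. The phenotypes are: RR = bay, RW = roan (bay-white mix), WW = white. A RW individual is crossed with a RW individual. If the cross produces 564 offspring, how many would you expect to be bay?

Punnett square for RW × RW:
Offspring genotypes: 1 RR, 2 RW, 1 WW
Phenotype counts: 1 bay, 2 roan (bay-white mix), 1 white
bay: 1 out of 4 → fraction 1/4
Expected count = 1/4 × 564 = 141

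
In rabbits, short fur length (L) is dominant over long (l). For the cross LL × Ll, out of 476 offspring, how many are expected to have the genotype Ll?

Punnett square for LL × Ll:
Offspring genotypes: 2 LL, 2 Ll
Total offspring: 4
Count with target: 2
Probability: 2/4 = 1/2
Expected count = 1/2 × 476 = 238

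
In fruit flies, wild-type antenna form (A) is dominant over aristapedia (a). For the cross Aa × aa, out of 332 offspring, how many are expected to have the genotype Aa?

Punnett square for Aa × aa:
Offspring genotypes: 2 Aa, 2 aa
Total offspring: 4
Count with target: 2
Probability: 2/4 = 1/2
Expected count = 1/2 × 332 = 166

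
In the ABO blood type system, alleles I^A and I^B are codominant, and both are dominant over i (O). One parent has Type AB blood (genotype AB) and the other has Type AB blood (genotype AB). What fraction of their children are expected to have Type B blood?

Cross: AB × AB
Possible offspring genotypes: 1 AA, 2 AB, 1 BB
Blood type counts: 1 Type A, 2 Type AB, 1 Type B
Probability of Type B: 1/4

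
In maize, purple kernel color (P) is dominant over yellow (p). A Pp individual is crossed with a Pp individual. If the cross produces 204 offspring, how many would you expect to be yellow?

Punnett square for Pp × Pp:
Offspring genotypes: 1 PP, 2 Pp, 1 pp
purple: 3, yellow: 1
yellow: 1 out of 4 → fraction 1/4
Expected count = 1/4 × 204 = 51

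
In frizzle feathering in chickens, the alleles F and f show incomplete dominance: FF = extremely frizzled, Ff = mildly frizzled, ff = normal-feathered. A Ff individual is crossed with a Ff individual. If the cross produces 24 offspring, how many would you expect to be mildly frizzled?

Punnett square for Ff × Ff:
Offspring genotypes: 1 FF, 2 Ff, 1 ff
Phenotype counts: 1 extremely frizzled, 2 mildly frizzled, 1 normal-feathered
mildly frizzled: 2 out of 4 → fraction 1/2
Expected count = 1/2 × 24 = 12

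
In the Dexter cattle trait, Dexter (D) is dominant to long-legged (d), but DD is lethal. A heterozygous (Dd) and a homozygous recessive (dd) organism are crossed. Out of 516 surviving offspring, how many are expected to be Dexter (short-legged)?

Cross: Dd × dd
Punnett square offspring (before lethality): 2 Dd, 2 dd
No DD offspring are produced in this cross.
Dexter (short-legged): 2 out of 4 → fraction 1/2
Expected count = 1/2 × 516 = 258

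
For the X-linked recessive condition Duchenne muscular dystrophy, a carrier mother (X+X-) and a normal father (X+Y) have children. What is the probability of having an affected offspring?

Cross: X+X- × X+Y
Offspring: 1 X+X+, 1 X+Y, 1 X+X-, 1 X-Y
Probability of an affected offspring: 1/4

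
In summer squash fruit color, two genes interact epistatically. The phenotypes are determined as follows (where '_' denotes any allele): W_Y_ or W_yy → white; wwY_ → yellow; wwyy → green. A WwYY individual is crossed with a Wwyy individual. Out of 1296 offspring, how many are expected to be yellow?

Cross: WwYY × Wwyy — consider each gene separately:
W gene: Ww × Ww → 1 WW, 2 Ww, 1 ww → 3 W_ : 1 ww (out of 4)
Y gene: YY × yy → 4 Yy → 4 Y_ (out of 4)
Genotype classes (out of 4 × 4 = 16): W_Y_ = 3×4 = 12; wwY_ = 1×4 = 4
Apply the phenotype rules: W_Y_ (12) → white; wwY_ (4) → yellow
Phenotype counts (out of 16): 12 white, 4 yellow
yellow: 4 out of 16 → fraction 1/4
Expected count = 1/4 × 1296 = 324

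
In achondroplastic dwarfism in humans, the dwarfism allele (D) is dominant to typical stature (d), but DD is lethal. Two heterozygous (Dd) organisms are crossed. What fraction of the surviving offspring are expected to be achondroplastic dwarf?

Cross: Dd × Dd
Punnett square offspring (before lethality): 1 DD, 2 Dd, 1 dd
The DD genotype is lethal (embryos die); surviving offspring: 2 Dd, 1 dd
achondroplastic dwarf: 2 out of 3
Probability: 2/3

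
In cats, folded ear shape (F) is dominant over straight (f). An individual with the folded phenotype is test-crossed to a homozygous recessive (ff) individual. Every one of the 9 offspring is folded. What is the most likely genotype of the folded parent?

Test cross: ? × ff
All offspring are folded.
If the unknown parent were heterozygous (Ff), about half of 9 offspring would be straight; none are. The unknown parent is most likely homozygous dominant (FF).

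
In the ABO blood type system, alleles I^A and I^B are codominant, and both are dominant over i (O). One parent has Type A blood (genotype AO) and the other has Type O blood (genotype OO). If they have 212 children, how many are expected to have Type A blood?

Cross: AO × OO
Possible offspring genotypes: 2 AO, 2 OO
Blood type counts: 2 Type A, 2 Type O
Probability of Type A: 2/4 = 1/2
Expected count = 1/2 × 212 = 106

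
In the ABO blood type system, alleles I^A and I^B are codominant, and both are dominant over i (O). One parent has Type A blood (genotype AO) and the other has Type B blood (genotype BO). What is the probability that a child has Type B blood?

Cross: AO × BO
Possible offspring genotypes: 1 AB, 1 AO, 1 BO, 1 OO
Blood type counts: 1 Type AB, 1 Type A, 1 Type B, 1 Type O
Probability of Type B: 1/4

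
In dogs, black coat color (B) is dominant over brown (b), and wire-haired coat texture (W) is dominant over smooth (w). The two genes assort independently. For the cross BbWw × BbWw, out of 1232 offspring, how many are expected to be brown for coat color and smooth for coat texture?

Dihybrid cross BbWw × BbWw — consider each gene separately:
coat color: Bb × Bb → 1 BB, 2 Bb, 1 bb → 3 B_ : 1 bb (out of 4)
coat texture: Ww × Ww → 1 WW, 2 Ww, 1 ww → 3 W_ : 1 ww (out of 4)
Looking for: brown (bb) and smooth (ww)
P(brown) = 1/4, P(smooth) = 1/4
P(both) = 1/4 × 1/4 = 1/16
Expected count = 1/16 × 1232 = 77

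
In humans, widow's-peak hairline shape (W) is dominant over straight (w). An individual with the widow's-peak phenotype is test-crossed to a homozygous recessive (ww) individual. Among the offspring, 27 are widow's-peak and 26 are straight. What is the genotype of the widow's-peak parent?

Test cross: ? × ww
Offspring: 27 widow's-peak, 26 straight — approximately 1:1.
A 1:1 ratio in a test cross indicates the unknown parent is heterozygous (Ww).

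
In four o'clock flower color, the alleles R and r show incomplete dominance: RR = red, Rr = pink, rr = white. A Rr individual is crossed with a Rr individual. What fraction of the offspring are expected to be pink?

Punnett square for Rr × Rr:
Offspring genotypes: 1 RR, 2 Rr, 1 rr
Phenotype counts: 1 red, 2 pink, 1 white
pink: 2 out of 4
Probability: 2/4 = 1/2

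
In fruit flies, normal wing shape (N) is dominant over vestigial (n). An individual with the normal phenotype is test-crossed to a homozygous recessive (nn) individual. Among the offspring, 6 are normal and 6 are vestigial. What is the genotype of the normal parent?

Test cross: ? × nn
Offspring: 6 normal, 6 vestigial — approximately 1:1.
A 1:1 ratio in a test cross indicates the unknown parent is heterozygous (Nn).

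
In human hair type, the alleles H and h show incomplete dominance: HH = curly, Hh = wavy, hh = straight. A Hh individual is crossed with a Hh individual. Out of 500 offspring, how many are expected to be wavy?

Punnett square for Hh × Hh:
Offspring genotypes: 1 HH, 2 Hh, 1 hh
Phenotype counts: 1 curly, 2 wavy, 1 straight
wavy: 2 out of 4 → fraction 1/2
Expected count = 1/2 × 500 = 250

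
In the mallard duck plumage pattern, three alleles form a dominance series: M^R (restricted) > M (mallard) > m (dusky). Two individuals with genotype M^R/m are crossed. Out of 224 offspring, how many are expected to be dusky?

Cross: M^R/m × M^R/m
Allele dominance: M^R > M > m
Offspring genotypes: 1 M^R/M^R, 2 M^R/m, 1 m/m
Phenotype counts: 3 restricted, 1 dusky
dusky: 1 out of 4 → fraction 1/4
Expected count = 1/4 × 224 = 56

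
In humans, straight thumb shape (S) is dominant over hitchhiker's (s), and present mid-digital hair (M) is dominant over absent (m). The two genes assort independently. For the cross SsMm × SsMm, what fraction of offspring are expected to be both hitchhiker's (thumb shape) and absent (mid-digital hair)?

Dihybrid cross SsMm × SsMm — consider each gene separately:
thumb shape: Ss × Ss → 1 SS, 2 Ss, 1 ss → 3 S_ : 1 ss (out of 4)
mid-digital hair: Mm × Mm → 1 MM, 2 Mm, 1 mm → 3 M_ : 1 mm (out of 4)
Looking for: hitchhiker's (ss) and absent (mm)
P(hitchhiker's) = 1/4, P(absent) = 1/4
P(both) = 1/4 × 1/4 = 1/16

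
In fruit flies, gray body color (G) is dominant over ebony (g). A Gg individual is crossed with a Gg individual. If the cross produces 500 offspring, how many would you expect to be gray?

Punnett square for Gg × Gg:
Offspring genotypes: 1 GG, 2 Gg, 1 gg
gray: 3, ebony: 1
gray: 3 out of 4 → fraction 3/4
Expected count = 3/4 × 500 = 375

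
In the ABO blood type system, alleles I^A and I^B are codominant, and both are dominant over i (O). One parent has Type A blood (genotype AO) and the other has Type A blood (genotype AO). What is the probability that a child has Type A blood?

Cross: AO × AO
Possible offspring genotypes: 1 AA, 2 AO, 1 OO
Blood type counts: 3 Type A, 1 Type O
Probability of Type A: 3/4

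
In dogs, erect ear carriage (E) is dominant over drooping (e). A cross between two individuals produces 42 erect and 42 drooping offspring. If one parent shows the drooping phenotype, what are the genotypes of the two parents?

Observed offspring: 42 erect, 42 drooping
The observed ratio simplifies to 1:1. One parent shows drooping, so its genotype must be ee. A 1:1 offspring split requires the other parent to be heterozygous (Ee).
Parent genotypes: ee × Ee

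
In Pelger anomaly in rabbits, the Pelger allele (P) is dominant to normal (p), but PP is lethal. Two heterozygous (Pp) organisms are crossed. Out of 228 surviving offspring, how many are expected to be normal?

Cross: Pp × Pp
Punnett square offspring (before lethality): 1 PP, 2 Pp, 1 pp
The PP genotype is lethal (embryos die); surviving offspring: 2 Pp, 1 pp
normal: 1 out of 3 → fraction 1/3
Expected count = 1/3 × 228 = 76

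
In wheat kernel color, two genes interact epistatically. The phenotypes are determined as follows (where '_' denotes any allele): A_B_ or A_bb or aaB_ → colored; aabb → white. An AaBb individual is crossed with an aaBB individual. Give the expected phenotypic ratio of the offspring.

Cross: AaBb × aaBB — consider each gene separately:
A gene: Aa × aa → 2 Aa, 2 aa → 2 A_ : 2 aa (out of 4)
B gene: Bb × BB → 2 BB, 2 Bb → 4 B_ (out of 4)
Genotype classes (out of 4 × 4 = 16): A_B_ = 2×4 = 8; aaB_ = 2×4 = 8
Apply the phenotype rules: A_B_ (8) + aaB_ (8) → colored
Phenotype counts (out of 16): 16 colored
Ratio: all colored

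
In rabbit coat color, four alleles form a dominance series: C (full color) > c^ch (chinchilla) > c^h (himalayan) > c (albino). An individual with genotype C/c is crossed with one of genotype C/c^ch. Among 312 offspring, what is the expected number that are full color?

Cross: C/c × C/c^ch
Allele dominance: C > c^ch > c^h > c
Offspring genotypes: 1 C/C, 1 C/c^ch, 1 C/c, 1 c^ch/c
Phenotype counts: 3 full color, 1 chinchilla
full color: 3 out of 4 → fraction 3/4
Expected count = 3/4 × 312 = 234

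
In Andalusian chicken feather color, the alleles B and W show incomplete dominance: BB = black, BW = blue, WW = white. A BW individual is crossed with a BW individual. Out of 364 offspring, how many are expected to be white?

Punnett square for BW × BW:
Offspring genotypes: 1 BB, 2 BW, 1 WW
Phenotype counts: 1 black, 2 blue, 1 white
white: 1 out of 4 → fraction 1/4
Expected count = 1/4 × 364 = 91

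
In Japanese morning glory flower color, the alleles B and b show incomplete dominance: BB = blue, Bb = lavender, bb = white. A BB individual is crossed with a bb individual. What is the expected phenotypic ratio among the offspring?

Punnett square for BB × bb:
Offspring genotypes: 4 Bb
Phenotype counts: 4 lavender
Ratio: all lavender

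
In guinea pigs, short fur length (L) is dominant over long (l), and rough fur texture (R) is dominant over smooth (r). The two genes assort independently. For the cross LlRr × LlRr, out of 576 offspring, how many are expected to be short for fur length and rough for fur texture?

Dihybrid cross LlRr × LlRr — consider each gene separately:
fur length: Ll × Ll → 1 LL, 2 Ll, 1 ll → 3 L_ : 1 ll (out of 4)
fur texture: Rr × Rr → 1 RR, 2 Rr, 1 rr → 3 R_ : 1 rr (out of 4)
Looking for: short (L_) and rough (R_)
P(short) = 3/4, P(rough) = 3/4
P(both) = 3/4 × 3/4 = 9/16
Expected count = 9/16 × 576 = 324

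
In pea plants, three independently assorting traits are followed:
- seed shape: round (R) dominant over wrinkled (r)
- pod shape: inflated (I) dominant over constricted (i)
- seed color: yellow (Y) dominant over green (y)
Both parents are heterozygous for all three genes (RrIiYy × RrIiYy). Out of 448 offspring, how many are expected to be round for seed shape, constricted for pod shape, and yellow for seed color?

Trihybrid cross: RrIiYy × RrIiYy
Each trait segregates independently with a 3:1 phenotypic ratio, so each gene contributes 3/4 (dominant) or 1/4 (recessive).
Target: round (seed shape), constricted (pod shape), yellow (seed color)
Probability = product of independent per-trait probabilities
= 3/4 × 1/4 × 3/4 = 9/64
Expected count = 9/64 × 448 = 63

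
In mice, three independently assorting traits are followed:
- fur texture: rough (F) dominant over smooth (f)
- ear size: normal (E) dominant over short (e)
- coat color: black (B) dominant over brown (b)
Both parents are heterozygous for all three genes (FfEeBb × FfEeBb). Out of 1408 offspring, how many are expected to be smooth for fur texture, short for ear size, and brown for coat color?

Trihybrid cross: FfEeBb × FfEeBb
Each trait segregates independently with a 3:1 phenotypic ratio, so each gene contributes 3/4 (dominant) or 1/4 (recessive).
Target: smooth (fur texture), short (ear size), brown (coat color)
Probability = product of independent per-trait probabilities
= 1/4 × 1/4 × 1/4 = 1/64
Expected count = 1/64 × 1408 = 22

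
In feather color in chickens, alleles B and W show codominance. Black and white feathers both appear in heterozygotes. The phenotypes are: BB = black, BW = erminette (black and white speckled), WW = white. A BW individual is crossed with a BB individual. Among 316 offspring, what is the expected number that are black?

Punnett square for BW × BB:
Offspring genotypes: 2 BB, 2 BW
Phenotype counts: 2 black, 2 erminette (black and white speckled)
black: 2 out of 4 → fraction 1/2
Expected count = 1/2 × 316 = 158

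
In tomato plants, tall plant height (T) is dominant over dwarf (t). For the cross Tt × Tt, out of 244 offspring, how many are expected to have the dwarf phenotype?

Punnett square for Tt × Tt:
Offspring genotypes: 1 TT, 2 Tt, 1 tt
Total offspring: 4
Count with target: 1
Probability: 1/4
Expected count = 1/4 × 244 = 61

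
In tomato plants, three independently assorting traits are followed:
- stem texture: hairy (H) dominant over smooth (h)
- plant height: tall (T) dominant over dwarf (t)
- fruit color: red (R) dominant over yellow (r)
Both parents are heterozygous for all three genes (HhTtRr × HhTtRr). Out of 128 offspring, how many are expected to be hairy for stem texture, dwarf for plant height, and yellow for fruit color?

Trihybrid cross: HhTtRr × HhTtRr
Each trait segregates independently with a 3:1 phenotypic ratio, so each gene contributes 3/4 (dominant) or 1/4 (recessive).
Target: hairy (stem texture), dwarf (plant height), yellow (fruit color)
Probability = product of independent per-trait probabilities
= 3/4 × 1/4 × 1/4 = 3/64
Expected count = 3/64 × 128 = 6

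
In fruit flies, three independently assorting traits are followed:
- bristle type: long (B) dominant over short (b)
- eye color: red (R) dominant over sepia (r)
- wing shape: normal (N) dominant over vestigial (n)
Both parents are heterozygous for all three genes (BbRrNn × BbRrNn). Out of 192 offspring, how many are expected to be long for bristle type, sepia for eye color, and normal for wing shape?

Trihybrid cross: BbRrNn × BbRrNn
Each trait segregates independently with a 3:1 phenotypic ratio, so each gene contributes 3/4 (dominant) or 1/4 (recessive).
Target: long (bristle type), sepia (eye color), normal (wing shape)
Probability = product of independent per-trait probabilities
= 3/4 × 1/4 × 3/4 = 9/64
Expected count = 9/64 × 192 = 27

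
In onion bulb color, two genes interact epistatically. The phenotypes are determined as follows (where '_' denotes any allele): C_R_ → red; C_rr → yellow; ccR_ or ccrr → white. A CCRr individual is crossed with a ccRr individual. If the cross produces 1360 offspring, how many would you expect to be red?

Cross: CCRr × ccRr — consider each gene separately:
C gene: CC × cc → 4 Cc → 4 C_ (out of 4)
R gene: Rr × Rr → 1 RR, 2 Rr, 1 rr → 3 R_ : 1 rr (out of 4)
Genotype classes (out of 4 × 4 = 16): C_R_ = 4×3 = 12; C_rr = 4×1 = 4
Apply the phenotype rules: C_R_ (12) → red; C_rr (4) → yellow
Phenotype counts (out of 16): 12 red, 4 yellow
red: 12 out of 16 → fraction 3/4
Expected count = 3/4 × 1360 = 1020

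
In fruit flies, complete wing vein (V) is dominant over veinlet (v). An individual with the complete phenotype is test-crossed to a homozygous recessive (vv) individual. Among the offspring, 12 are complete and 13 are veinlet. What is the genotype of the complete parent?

Test cross: ? × vv
Offspring: 12 complete, 13 veinlet — approximately 1:1.
A 1:1 ratio in a test cross indicates the unknown parent is heterozygous (Vv).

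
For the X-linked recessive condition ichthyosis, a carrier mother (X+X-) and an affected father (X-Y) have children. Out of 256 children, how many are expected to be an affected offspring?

Cross: X+X- × X-Y
Offspring: 1 X+X-, 1 X+Y, 1 X-X-, 1 X-Y
Probability of an affected offspring: 2/4 = 1/2
Expected count = 1/2 × 256 = 128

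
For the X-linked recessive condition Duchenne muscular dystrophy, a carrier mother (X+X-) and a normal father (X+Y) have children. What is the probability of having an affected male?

Cross: X+X- × X+Y
Offspring: 1 X+X+, 1 X+Y, 1 X+X-, 1 X-Y
Probability of an affected male: 1/4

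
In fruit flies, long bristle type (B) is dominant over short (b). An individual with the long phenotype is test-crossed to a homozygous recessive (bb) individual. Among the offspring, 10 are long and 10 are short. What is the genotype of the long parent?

Test cross: ? × bb
Offspring: 10 long, 10 short — approximately 1:1.
A 1:1 ratio in a test cross indicates the unknown parent is heterozygous (Bb).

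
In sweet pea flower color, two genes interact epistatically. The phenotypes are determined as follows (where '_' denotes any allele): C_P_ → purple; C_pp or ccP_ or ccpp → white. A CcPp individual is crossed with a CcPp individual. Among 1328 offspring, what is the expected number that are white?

Cross: CcPp × CcPp — consider each gene separately:
C gene: Cc × Cc → 1 CC, 2 Cc, 1 cc → 3 C_ : 1 cc (out of 4)
P gene: Pp × Pp → 1 PP, 2 Pp, 1 pp → 3 P_ : 1 pp (out of 4)
Genotype classes (out of 4 × 4 = 16): C_P_ = 3×3 = 9; C_pp = 3×1 = 3; ccP_ = 1×3 = 3; ccpp = 1×1 = 1
Apply the phenotype rules: C_P_ (9) → purple; C_pp (3) + ccP_ (3) + ccpp (1) → white
Phenotype counts (out of 16): 9 purple, 7 white
white: 7 out of 16 → fraction 7/16
Expected count = 7/16 × 1328 = 581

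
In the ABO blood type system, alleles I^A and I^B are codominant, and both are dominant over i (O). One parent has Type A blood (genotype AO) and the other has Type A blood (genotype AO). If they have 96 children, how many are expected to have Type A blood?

Cross: AO × AO
Possible offspring genotypes: 1 AA, 2 AO, 1 OO
Blood type counts: 3 Type A, 1 Type O
Probability of Type A: 3/4
Expected count = 3/4 × 96 = 72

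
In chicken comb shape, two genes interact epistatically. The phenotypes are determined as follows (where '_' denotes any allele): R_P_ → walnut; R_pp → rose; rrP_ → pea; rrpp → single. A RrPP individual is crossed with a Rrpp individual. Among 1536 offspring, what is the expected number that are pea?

Cross: RrPP × Rrpp — consider each gene separately:
R gene: Rr × Rr → 1 RR, 2 Rr, 1 rr → 3 R_ : 1 rr (out of 4)
P gene: PP × pp → 4 Pp → 4 P_ (out of 4)
Genotype classes (out of 4 × 4 = 16): R_P_ = 3×4 = 12; rrP_ = 1×4 = 4
Apply the phenotype rules: R_P_ (12) → walnut; rrP_ (4) → pea
Phenotype counts (out of 16): 12 walnut, 4 pea
pea: 4 out of 16 → fraction 1/4
Expected count = 1/4 × 1536 = 384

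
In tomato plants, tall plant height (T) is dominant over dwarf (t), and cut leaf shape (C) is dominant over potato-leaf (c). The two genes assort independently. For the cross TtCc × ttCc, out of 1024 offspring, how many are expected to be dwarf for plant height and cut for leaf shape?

Dihybrid cross TtCc × ttCc — consider each gene separately:
plant height: Tt × tt → 2 Tt, 2 tt → 2 T_ : 2 tt (out of 4)
leaf shape: Cc × Cc → 1 CC, 2 Cc, 1 cc → 3 C_ : 1 cc (out of 4)
Looking for: dwarf (tt) and cut (C_)
P(dwarf) = 2/4, P(cut) = 3/4
P(both) = 2/4 × 3/4 = 6/16 = 3/8
Expected count = 3/8 × 1024 = 384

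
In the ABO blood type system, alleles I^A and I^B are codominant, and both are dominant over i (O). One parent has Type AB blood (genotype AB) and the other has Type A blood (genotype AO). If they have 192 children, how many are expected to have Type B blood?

Cross: AB × AO
Possible offspring genotypes: 1 AA, 1 AO, 1 AB, 1 BO
Blood type counts: 2 Type A, 1 Type AB, 1 Type B
Probability of Type B: 1/4
Expected count = 1/4 × 192 = 48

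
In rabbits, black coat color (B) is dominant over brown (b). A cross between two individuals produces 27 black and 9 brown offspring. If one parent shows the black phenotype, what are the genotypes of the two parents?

Observed offspring: 27 black, 9 brown
The observed ratio simplifies to 3:1. Brown (bb) offspring appear, so each parent must contribute one b allele. The parent stated to show black carries B, so it is Bb. The other parent is then either Bb or bb: Bb × bb would give a 1:1 split, whereas Bb × Bb gives 3:1 — matching the data. So both parents are heterozygous (Bb × Bb).
Parent genotypes: Bb × Bb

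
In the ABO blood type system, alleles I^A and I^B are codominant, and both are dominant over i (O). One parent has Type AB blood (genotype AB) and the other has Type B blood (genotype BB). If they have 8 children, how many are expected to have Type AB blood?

Cross: AB × BB
Possible offspring genotypes: 2 AB, 2 BB
Blood type counts: 2 Type AB, 2 Type B
Probability of Type AB: 2/4 = 1/2
Expected count = 1/2 × 8 = 4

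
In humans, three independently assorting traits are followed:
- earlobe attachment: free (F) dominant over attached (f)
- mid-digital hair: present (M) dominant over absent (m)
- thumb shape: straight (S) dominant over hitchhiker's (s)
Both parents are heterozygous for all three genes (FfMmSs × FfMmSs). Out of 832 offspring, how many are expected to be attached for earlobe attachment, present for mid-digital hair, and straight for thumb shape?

Trihybrid cross: FfMmSs × FfMmSs
Each trait segregates independently with a 3:1 phenotypic ratio, so each gene contributes 3/4 (dominant) or 1/4 (recessive).
Target: attached (earlobe attachment), present (mid-digital hair), straight (thumb shape)
Probability = product of independent per-trait probabilities
= 1/4 × 3/4 × 3/4 = 9/64
Expected count = 9/64 × 832 = 117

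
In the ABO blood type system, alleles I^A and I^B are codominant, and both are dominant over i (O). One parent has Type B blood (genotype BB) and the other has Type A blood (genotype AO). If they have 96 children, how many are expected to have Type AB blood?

Cross: BB × AO
Possible offspring genotypes: 2 AB, 2 BO
Blood type counts: 2 Type AB, 2 Type B
Probability of Type AB: 2/4 = 1/2
Expected count = 1/2 × 96 = 48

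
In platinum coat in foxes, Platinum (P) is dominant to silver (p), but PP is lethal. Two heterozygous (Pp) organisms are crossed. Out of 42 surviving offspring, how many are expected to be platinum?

Cross: Pp × Pp
Punnett square offspring (before lethality): 1 PP, 2 Pp, 1 pp
The PP genotype is lethal (embryos die); surviving offspring: 2 Pp, 1 pp
platinum: 2 out of 3 → fraction 2/3
Expected count = 2/3 × 42 = 28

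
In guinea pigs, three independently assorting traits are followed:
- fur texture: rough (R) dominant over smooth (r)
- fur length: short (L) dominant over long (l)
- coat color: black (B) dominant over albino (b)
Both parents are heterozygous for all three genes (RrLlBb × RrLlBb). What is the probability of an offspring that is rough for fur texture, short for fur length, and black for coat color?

Trihybrid cross: RrLlBb × RrLlBb
Each trait segregates independently with a 3:1 phenotypic ratio, so each gene contributes 3/4 (dominant) or 1/4 (recessive).
Target: rough (fur texture), short (fur length), black (coat color)
Probability = product of independent per-trait probabilities
= 3/4 × 3/4 × 3/4 = 27/64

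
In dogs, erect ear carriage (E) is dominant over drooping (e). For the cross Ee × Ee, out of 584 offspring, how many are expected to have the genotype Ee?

Punnett square for Ee × Ee:
Offspring genotypes: 1 EE, 2 Ee, 1 ee
Total offspring: 4
Count with target: 2
Probability: 2/4 = 1/2
Expected count = 1/2 × 584 = 292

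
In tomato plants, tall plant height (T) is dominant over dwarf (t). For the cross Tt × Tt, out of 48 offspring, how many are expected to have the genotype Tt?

Punnett square for Tt × Tt:
Offspring genotypes: 1 TT, 2 Tt, 1 tt
Total offspring: 4
Count with target: 2
Probability: 2/4 = 1/2
Expected count = 1/2 × 48 = 24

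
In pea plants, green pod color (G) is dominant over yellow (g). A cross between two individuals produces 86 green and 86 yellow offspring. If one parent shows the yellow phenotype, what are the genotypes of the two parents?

Observed offspring: 86 green, 86 yellow
The observed ratio simplifies to 1:1. One parent shows yellow, so its genotype must be gg. A 1:1 offspring split requires the other parent to be heterozygous (Gg).
Parent genotypes: gg × Gg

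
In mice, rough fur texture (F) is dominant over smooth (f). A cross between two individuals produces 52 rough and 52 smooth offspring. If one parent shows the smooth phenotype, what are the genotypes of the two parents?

Observed offspring: 52 rough, 52 smooth
The observed ratio simplifies to 1:1. One parent shows smooth, so its genotype must be ff. A 1:1 offspring split requires the other parent to be heterozygous (Ff).
Parent genotypes: ff × Ff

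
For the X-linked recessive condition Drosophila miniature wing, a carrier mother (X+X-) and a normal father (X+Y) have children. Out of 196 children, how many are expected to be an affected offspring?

Cross: X+X- × X+Y
Offspring: 1 X+X+, 1 X+Y, 1 X+X-, 1 X-Y
Probability of an affected offspring: 1/4
Expected count = 1/4 × 196 = 49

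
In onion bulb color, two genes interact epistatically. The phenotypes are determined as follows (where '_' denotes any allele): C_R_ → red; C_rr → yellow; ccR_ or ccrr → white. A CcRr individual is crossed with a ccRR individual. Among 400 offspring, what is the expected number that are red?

Cross: CcRr × ccRR — consider each gene separately:
C gene: Cc × cc → 2 Cc, 2 cc → 2 C_ : 2 cc (out of 4)
R gene: Rr × RR → 2 RR, 2 Rr → 4 R_ (out of 4)
Genotype classes (out of 4 × 4 = 16): C_R_ = 2×4 = 8; ccR_ = 2×4 = 8
Apply the phenotype rules: C_R_ (8) → red; ccR_ (8) → white
Phenotype counts (out of 16): 8 red, 8 white
red: 8 out of 16 → fraction 1/2
Expected count = 1/2 × 400 = 200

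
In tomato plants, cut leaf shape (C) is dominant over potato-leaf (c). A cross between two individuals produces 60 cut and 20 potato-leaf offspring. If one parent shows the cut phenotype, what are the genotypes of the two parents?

Observed offspring: 60 cut, 20 potato-leaf
The observed ratio simplifies to 3:1. Potato-leaf (cc) offspring appear, so each parent must contribute one c allele. The parent stated to show cut carries C, so it is Cc. The other parent is then either Cc or cc: Cc × cc would give a 1:1 split, whereas Cc × Cc gives 3:1 — matching the data. So both parents are heterozygous (Cc × Cc).
Parent genotypes: Cc × Cc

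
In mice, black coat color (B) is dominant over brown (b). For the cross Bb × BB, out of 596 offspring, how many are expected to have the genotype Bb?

Punnett square for Bb × BB:
Offspring genotypes: 2 BB, 2 Bb
Total offspring: 4
Count with target: 2
Probability: 2/4 = 1/2
Expected count = 1/2 × 596 = 298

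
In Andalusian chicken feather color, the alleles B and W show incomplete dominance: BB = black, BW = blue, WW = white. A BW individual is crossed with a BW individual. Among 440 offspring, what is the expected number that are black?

Punnett square for BW × BW:
Offspring genotypes: 1 BB, 2 BW, 1 WW
Phenotype counts: 1 black, 2 blue, 1 white
black: 1 out of 4 → fraction 1/4
Expected count = 1/4 × 440 = 110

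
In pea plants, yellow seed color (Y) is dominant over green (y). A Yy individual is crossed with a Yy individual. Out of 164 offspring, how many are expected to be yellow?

Punnett square for Yy × Yy:
Offspring genotypes: 1 YY, 2 Yy, 1 yy
yellow: 3, green: 1
yellow: 3 out of 4 → fraction 3/4
Expected count = 3/4 × 164 = 123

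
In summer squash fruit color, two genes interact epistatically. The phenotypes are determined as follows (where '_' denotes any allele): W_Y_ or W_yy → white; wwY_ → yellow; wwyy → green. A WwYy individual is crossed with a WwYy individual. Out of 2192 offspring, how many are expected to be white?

Cross: WwYy × WwYy — consider each gene separately:
W gene: Ww × Ww → 1 WW, 2 Ww, 1 ww → 3 W_ : 1 ww (out of 4)
Y gene: Yy × Yy → 1 YY, 2 Yy, 1 yy → 3 Y_ : 1 yy (out of 4)
Genotype classes (out of 4 × 4 = 16): W_Y_ = 3×3 = 9; W_yy = 3×1 = 3; wwY_ = 1×3 = 3; wwyy = 1×1 = 1
Apply the phenotype rules: W_Y_ (9) + W_yy (3) → white; wwY_ (3) → yellow; wwyy (1) → green
Phenotype counts (out of 16): 12 white, 3 yellow, 1 green
white: 12 out of 16 → fraction 3/4
Expected count = 3/4 × 2192 = 1644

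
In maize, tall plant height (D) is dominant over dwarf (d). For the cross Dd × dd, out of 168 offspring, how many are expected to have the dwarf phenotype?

Punnett square for Dd × dd:
Offspring genotypes: 2 Dd, 2 dd
Total offspring: 4
Count with target: 2
Probability: 2/4 = 1/2
Expected count = 1/2 × 168 = 84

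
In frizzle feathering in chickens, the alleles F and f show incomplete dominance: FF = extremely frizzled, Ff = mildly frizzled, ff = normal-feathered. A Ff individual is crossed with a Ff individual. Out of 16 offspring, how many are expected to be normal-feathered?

Punnett square for Ff × Ff:
Offspring genotypes: 1 FF, 2 Ff, 1 ff
Phenotype counts: 1 extremely frizzled, 2 mildly frizzled, 1 normal-feathered
normal-feathered: 1 out of 4 → fraction 1/4
Expected count = 1/4 × 16 = 4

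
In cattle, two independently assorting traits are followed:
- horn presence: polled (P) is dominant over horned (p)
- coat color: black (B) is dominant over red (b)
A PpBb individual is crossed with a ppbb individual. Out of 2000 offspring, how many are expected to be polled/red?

Dihybrid cross PpBb × ppbb — consider each gene separately:
horn presence: Pp × pp → 2 Pp, 2 pp → 2 P_ : 2 pp (out of 4)
coat color: Bb × bb → 2 Bb, 2 bb → 2 B_ : 2 bb (out of 4)
Combine (counts out of 4 × 4 = 16): polled/black (P_B_) = 2×2 = 4; polled/red (P_bb) = 2×2 = 4; horned/black (ppB_) = 2×2 = 4; horned/red (ppbb) = 2×2 = 4
Phenotype counts (out of 16): 4 polled/black, 4 polled/red, 4 horned/black, 4 horned/red
polled/red: 4 out of 16 → fraction 1/4
Expected count = 1/4 × 2000 = 500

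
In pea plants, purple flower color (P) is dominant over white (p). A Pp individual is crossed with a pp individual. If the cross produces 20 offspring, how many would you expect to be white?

Punnett square for Pp × pp:
Offspring genotypes: 2 Pp, 2 pp
purple: 2, white: 2
white: 2 out of 4 → fraction 1/2
Expected count = 1/2 × 20 = 10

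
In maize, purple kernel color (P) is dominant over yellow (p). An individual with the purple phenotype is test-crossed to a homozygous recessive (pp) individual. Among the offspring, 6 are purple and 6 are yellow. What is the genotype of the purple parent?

Test cross: ? × pp
Offspring: 6 purple, 6 yellow — approximately 1:1.
A 1:1 ratio in a test cross indicates the unknown parent is heterozygous (Pp).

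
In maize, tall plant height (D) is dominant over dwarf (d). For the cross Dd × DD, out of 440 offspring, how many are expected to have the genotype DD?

Punnett square for Dd × DD:
Offspring genotypes: 2 DD, 2 Dd
Total offspring: 4
Count with target: 2
Probability: 2/4 = 1/2
Expected count = 1/2 × 440 = 220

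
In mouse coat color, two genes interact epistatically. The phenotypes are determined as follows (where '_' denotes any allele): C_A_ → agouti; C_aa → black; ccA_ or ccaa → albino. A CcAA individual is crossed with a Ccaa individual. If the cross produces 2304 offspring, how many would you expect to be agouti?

Cross: CcAA × Ccaa — consider each gene separately:
C gene: Cc × Cc → 1 CC, 2 Cc, 1 cc → 3 C_ : 1 cc (out of 4)
A gene: AA × aa → 4 Aa → 4 A_ (out of 4)
Genotype classes (out of 4 × 4 = 16): C_A_ = 3×4 = 12; ccA_ = 1×4 = 4
Apply the phenotype rules: C_A_ (12) → agouti; ccA_ (4) → albino
Phenotype counts (out of 16): 12 agouti, 4 albino
agouti: 12 out of 16 → fraction 3/4
Expected count = 3/4 × 2304 = 1728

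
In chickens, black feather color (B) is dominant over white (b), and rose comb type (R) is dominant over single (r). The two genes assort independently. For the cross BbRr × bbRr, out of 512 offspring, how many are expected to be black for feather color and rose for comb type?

Dihybrid cross BbRr × bbRr — consider each gene separately:
feather color: Bb × bb → 2 Bb, 2 bb → 2 B_ : 2 bb (out of 4)
comb type: Rr × Rr → 1 RR, 2 Rr, 1 rr → 3 R_ : 1 rr (out of 4)
Looking for: black (B_) and rose (R_)
P(black) = 2/4, P(rose) = 3/4
P(both) = 2/4 × 3/4 = 6/16 = 3/8
Expected count = 3/8 × 512 = 192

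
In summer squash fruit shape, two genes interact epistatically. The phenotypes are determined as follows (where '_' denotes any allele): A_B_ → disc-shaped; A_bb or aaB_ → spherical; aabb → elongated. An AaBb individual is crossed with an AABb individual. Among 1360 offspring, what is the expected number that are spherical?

Cross: AaBb × AABb — consider each gene separately:
A gene: Aa × AA → 2 AA, 2 Aa → 4 A_ (out of 4)
B gene: Bb × Bb → 1 BB, 2 Bb, 1 bb → 3 B_ : 1 bb (out of 4)
Genotype classes (out of 4 × 4 = 16): A_B_ = 4×3 = 12; A_bb = 4×1 = 4
Apply the phenotype rules: A_B_ (12) → disc-shaped; A_bb (4) → spherical
Phenotype counts (out of 16): 12 disc-shaped, 4 spherical
spherical: 4 out of 16 → fraction 1/4
Expected count = 1/4 × 1360 = 340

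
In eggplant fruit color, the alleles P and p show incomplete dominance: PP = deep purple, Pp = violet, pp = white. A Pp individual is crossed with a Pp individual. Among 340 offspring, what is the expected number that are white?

Punnett square for Pp × Pp:
Offspring genotypes: 1 PP, 2 Pp, 1 pp
Phenotype counts: 1 deep purple, 2 violet, 1 white
white: 1 out of 4 → fraction 1/4
Expected count = 1/4 × 340 = 85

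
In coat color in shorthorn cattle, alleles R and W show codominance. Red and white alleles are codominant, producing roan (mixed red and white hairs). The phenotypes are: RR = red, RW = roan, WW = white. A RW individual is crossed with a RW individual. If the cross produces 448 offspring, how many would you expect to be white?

Punnett square for RW × RW:
Offspring genotypes: 1 RR, 2 RW, 1 WW
Phenotype counts: 1 red, 2 roan, 1 white
white: 1 out of 4 → fraction 1/4
Expected count = 1/4 × 448 = 112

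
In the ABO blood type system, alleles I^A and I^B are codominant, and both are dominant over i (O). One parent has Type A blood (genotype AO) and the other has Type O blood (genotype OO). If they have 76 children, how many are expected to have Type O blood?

Cross: AO × OO
Possible offspring genotypes: 2 AO, 2 OO
Blood type counts: 2 Type A, 2 Type O
Probability of Type O: 2/4 = 1/2
Expected count = 1/2 × 76 = 38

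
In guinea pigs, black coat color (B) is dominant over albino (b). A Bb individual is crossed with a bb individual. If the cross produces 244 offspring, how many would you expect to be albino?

Punnett square for Bb × bb:
Offspring genotypes: 2 Bb, 2 bb
black: 2, albino: 2
albino: 2 out of 4 → fraction 1/2
Expected count = 1/2 × 244 = 122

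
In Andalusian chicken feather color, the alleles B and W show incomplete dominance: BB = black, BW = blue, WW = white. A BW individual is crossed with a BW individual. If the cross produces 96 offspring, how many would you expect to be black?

Punnett square for BW × BW:
Offspring genotypes: 1 BB, 2 BW, 1 WW
Phenotype counts: 1 black, 2 blue, 1 white
black: 1 out of 4 → fraction 1/4
Expected count = 1/4 × 96 = 24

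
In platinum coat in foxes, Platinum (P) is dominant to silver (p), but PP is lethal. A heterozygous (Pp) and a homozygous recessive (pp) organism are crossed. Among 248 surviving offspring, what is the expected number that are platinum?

Cross: Pp × pp
Punnett square offspring (before lethality): 2 Pp, 2 pp
No PP offspring are produced in this cross.
platinum: 2 out of 4 → fraction 1/2
Expected count = 1/2 × 248 = 124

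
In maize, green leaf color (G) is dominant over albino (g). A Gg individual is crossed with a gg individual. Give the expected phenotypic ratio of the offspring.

Punnett square for Gg × gg:
Offspring genotypes: 2 Gg, 2 gg
green: 2, albino: 2
Ratio: 1:1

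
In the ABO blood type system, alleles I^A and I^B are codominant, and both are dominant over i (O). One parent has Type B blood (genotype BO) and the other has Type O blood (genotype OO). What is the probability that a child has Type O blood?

Cross: BO × OO
Possible offspring genotypes: 2 BO, 2 OO
Blood type counts: 2 Type B, 2 Type O
Probability of Type O: 2/4 = 1/2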